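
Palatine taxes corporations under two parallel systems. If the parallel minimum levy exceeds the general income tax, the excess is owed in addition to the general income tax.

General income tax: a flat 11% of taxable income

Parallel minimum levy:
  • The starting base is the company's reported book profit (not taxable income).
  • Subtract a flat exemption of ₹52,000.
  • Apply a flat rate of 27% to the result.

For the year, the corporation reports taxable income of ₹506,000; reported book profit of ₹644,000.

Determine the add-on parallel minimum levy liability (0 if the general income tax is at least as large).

General income tax:
  ₹506,000 × 11% = ₹55,660

Parallel minimum levy:
  Base (reported book profit): ₹644,000
  Less exemption ₹52,000 → base ₹592,000
  ₹592,000 × 27% = ₹159,840

Excess of parallel minimum levy over general income tax: ₹159,840 − ₹55,660 = ₹104,180.

₹104,180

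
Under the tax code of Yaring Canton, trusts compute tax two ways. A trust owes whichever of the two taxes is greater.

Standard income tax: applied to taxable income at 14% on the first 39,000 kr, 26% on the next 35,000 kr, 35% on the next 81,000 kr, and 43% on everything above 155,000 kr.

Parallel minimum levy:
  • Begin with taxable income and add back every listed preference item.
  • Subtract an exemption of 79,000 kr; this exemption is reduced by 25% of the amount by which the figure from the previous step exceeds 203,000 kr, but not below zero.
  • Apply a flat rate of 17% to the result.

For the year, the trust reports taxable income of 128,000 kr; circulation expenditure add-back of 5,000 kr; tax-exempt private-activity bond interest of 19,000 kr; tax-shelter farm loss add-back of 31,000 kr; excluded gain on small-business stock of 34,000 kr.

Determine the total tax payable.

33,460 kr

Standard income tax:
  39,000 kr × 14% = 5,460 kr
  35,000 kr × 26% = 9,100 kr
  54,000 kr × 35% = 18,900 kr
  → 33,460 kr

Parallel minimum levy:
  Adjusted income: 128,000 kr + 5,000 kr + 19,000 kr + 31,000 kr + 34,000 kr = 217,000 kr
  Exemption: 79,000 kr − 25% × (217,000 kr − 203,000 kr) = 79,000 kr − 3,500 kr = 75,500 kr
  Base: 217,000 kr − 75,500 kr = 141,500 kr
  141,500 kr × 17% = 24,055 kr

33,460 kr > 24,055 kr, so the standard income tax governs.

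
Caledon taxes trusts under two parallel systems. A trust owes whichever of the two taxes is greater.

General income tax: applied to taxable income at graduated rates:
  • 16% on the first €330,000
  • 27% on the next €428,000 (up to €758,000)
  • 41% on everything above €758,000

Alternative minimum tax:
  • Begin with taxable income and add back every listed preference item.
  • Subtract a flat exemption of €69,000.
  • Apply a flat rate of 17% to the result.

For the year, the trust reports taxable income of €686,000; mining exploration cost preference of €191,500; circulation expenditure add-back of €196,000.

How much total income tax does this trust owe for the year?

€170,765

Alternative minimum tax:
  Adjusted income: €686,000 + €191,500 + €196,000 = €1,073,500
  Less exemption €69,000 → base €1,004,500
  €1,004,500 × 17% = €170,765

General income tax:
  €330,000 × 16% = €52,800
  €356,000 × 27% = €96,120
  → €148,920

€170,765 > €148,920, so the alternative minimum tax is the binding amount.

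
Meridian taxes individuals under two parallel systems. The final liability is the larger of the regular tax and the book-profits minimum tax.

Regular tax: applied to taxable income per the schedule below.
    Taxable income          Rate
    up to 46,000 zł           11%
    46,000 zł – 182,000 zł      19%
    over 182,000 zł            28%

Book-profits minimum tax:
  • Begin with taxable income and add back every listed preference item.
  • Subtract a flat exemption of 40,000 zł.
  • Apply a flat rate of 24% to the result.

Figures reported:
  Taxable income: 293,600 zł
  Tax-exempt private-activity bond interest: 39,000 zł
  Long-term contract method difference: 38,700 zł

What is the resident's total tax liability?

79,512 zł

Book-profits minimum tax:
  Adjusted income: 293,600 zł + 39,000 zł + 38,700 zł = 371,300 zł
  Less exemption 40,000 zł → base 331,300 zł
  331,300 zł × 24% = 79,512 zł

Regular tax:
  46,000 zł × 11% = 5,060 zł
  136,000 zł × 19% = 25,840 zł
  111,600 zł × 28% = 31,248 zł
  → 62,148 zł

79,512 zł > 62,148 zł, so the book-profits minimum tax is the binding amount.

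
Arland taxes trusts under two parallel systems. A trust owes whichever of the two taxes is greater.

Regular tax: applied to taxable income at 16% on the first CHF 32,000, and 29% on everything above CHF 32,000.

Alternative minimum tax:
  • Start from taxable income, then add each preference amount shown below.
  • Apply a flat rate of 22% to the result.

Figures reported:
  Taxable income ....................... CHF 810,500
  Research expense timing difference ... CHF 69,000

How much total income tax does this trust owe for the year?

Alternative minimum tax:
  Adjusted income: CHF 810,500 + CHF 69,000 = CHF 879,500
  CHF 879,500 × 22% = CHF 193,490

Regular tax:
  CHF 32,000 × 16% = CHF 5,120
  CHF 778,500 × 29% = CHF 225,765
  → CHF 230,885

CHF 230,885 > CHF 193,490, so the regular tax governs.

CHF 230,885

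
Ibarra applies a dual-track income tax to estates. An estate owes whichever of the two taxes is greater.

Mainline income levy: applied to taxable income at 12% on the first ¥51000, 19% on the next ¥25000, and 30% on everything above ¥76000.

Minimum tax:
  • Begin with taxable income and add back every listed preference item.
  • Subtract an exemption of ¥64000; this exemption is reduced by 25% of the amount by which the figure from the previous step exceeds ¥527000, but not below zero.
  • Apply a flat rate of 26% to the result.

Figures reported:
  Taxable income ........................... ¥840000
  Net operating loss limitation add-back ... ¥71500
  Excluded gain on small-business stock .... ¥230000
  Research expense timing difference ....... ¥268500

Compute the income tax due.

Minimum tax:
  Adjusted income: ¥840000 + ¥71500 + ¥230000 + ¥268500 = ¥1410000
  Exemption: 25% × (¥1410000 − ¥527000) = ¥220750 ≥ ¥64000, so the exemption is fully phased out
  Base: ¥1410000 − ¥0 = ¥1410000
  ¥1410000 × 26% = ¥366600

Mainline income levy:
  ¥51000 × 12% = ¥6120
  ¥25000 × 19% = ¥4750
  ¥764000 × 30% = ¥229200
  → ¥240070

¥366600 > ¥240070, so the minimum tax is the binding amount.

¥366600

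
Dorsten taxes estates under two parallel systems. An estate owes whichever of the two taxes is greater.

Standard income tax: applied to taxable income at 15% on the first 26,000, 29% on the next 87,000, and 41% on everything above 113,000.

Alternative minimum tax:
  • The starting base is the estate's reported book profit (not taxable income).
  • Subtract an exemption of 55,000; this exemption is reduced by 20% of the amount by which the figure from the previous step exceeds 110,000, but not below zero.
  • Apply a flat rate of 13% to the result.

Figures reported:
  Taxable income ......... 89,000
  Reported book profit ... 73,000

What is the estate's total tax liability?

22,170

Standard income tax:
  26,000 × 15% = 3,900
  63,000 × 29% = 18,270
  → 22,170

Alternative minimum tax:
  Base (reported book profit): 73,000
  Exemption: 73,000 ≤ 110,000, so full 55,000 applies
  Base: 73,000 − 55,000 = 18,000
  18,000 × 13% = 2,340

22,170 > 2,340, so the standard income tax governs.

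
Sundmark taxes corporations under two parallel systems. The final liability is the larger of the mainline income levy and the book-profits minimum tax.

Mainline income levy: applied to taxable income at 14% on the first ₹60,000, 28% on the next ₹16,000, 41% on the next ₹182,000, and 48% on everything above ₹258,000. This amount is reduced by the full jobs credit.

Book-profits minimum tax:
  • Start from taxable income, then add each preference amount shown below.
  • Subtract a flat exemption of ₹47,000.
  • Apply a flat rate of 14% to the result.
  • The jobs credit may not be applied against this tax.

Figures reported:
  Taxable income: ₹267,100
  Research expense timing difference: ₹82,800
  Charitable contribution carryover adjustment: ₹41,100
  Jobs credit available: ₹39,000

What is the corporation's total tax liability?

₹52,868

Mainline income levy:
  ₹60,000 × 14% = ₹8,400
  ₹16,000 × 28% = ₹4,480
  ₹182,000 × 41% = ₹74,620
  ₹9,100 × 48% = ₹4,368
  → ₹91,868
  Less jobs credit ₹39,000 → ₹52,868

Book-profits minimum tax:
  Adjusted income: ₹267,100 + ₹82,800 + ₹41,100 = ₹391,000
  Less exemption ₹47,000 → base ₹344,000
  ₹344,000 × 14% = ₹48,160

₹52,868 > ₹48,160, so the mainline income levy governs.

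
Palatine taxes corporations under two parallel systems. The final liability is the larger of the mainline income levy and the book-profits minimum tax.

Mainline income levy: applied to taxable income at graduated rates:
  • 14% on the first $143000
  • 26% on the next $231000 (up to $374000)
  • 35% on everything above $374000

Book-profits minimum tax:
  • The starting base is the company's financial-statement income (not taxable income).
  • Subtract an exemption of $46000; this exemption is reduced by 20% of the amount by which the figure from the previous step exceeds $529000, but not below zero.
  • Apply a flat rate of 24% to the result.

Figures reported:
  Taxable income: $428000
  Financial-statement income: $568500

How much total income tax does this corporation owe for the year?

Mainline income levy:
  $143000 × 14% = $20020
  $231000 × 26% = $60060
  $54000 × 35% = $18900
  → $98980

Book-profits minimum tax:
  Base (financial-statement income): $568500
  Exemption: $46000 − 20% × ($568500 − $529000) = $46000 − $7900 = $38100
  Base: $568500 − $38100 = $530400
  $530400 × 24% = $127296

$127296 > $98980, so the book-profits minimum tax is the binding amount.

$127296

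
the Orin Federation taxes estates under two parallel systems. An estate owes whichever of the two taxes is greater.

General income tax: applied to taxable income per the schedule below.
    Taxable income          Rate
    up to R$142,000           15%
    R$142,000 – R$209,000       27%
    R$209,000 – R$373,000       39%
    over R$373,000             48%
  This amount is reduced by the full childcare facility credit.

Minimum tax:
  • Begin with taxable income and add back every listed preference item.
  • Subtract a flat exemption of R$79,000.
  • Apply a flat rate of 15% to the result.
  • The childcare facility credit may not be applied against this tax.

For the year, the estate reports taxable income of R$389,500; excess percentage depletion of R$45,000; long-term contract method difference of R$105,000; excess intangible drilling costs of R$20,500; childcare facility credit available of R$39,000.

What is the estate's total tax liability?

R$72,270

General income tax:
  R$142,000 × 15% = R$21,300
  R$67,000 × 27% = R$18,090
  R$164,000 × 39% = R$63,960
  R$16,500 × 48% = R$7,920
  → R$111,270
  Less childcare facility credit R$39,000 → R$72,270

Minimum tax:
  Adjusted income: R$389,500 + R$45,000 + R$105,000 + R$20,500 = R$560,000
  Less exemption R$79,000 → base R$481,000
  R$481,000 × 15% = R$72,150

R$72,270 > R$72,150, so the general income tax governs.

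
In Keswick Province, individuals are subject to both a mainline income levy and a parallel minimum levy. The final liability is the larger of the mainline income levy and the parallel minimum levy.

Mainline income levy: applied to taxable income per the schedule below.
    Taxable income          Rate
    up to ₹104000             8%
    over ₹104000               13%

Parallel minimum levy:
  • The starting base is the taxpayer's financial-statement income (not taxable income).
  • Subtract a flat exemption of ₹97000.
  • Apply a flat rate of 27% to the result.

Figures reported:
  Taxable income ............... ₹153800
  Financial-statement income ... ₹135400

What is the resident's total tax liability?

Mainline income levy:
  ₹104000 × 8% = ₹8320
  ₹49800 × 13% = ₹6474
  → ₹14794

Parallel minimum levy:
  Base (financial-statement income): ₹135400
  Less exemption ₹97000 → base ₹38400
  ₹38400 × 27% = ₹10368

₹14794 > ₹10368, so the mainline income levy governs.

₹14794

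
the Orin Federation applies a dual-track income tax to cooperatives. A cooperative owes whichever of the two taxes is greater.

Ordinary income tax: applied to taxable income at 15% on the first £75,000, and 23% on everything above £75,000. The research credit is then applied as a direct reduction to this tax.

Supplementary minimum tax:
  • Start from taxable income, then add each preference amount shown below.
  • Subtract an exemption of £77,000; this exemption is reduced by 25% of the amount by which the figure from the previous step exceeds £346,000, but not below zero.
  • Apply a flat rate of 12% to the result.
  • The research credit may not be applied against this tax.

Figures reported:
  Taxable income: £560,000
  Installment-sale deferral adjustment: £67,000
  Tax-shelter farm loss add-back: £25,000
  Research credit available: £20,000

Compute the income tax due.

£102,800

Supplementary minimum tax:
  Adjusted income: £560,000 + £67,000 + £25,000 = £652,000
  Exemption: £77,000 − 25% × (£652,000 − £346,000) = £77,000 − £76,500 = £500
  Base: £652,000 − £500 = £651,500
  £651,500 × 12% = £78,180

Ordinary income tax:
  £75,000 × 15% = £11,250
  £485,000 × 23% = £111,550
  → £122,800
  Less research credit £20,000 → £102,800

£102,800 > £78,180, so the ordinary income tax governs.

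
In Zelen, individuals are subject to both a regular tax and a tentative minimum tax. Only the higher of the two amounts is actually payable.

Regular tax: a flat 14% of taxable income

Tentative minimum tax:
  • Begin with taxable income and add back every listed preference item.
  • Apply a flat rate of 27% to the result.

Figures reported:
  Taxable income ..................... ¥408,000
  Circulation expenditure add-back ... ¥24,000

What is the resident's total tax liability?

¥116,640

Tentative minimum tax:
  Adjusted income: ¥408,000 + ¥24,000 = ¥432,000
  ¥432,000 × 27% = ¥116,640

Regular tax:
  ¥408,000 × 14% = ¥57,120

¥116,640 > ¥57,120, so the tentative minimum tax is the binding amount.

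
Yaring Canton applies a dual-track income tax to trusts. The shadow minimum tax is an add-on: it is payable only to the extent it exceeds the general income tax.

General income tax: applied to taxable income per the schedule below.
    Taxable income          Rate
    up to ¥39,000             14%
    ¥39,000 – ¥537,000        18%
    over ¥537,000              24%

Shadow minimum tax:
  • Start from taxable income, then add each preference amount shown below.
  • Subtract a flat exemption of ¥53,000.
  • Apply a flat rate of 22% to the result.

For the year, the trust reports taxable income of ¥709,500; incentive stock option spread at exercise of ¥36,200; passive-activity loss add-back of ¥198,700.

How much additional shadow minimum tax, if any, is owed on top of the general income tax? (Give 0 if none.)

General income tax:
  ¥39,000 × 14% = ¥5,460
  ¥498,000 × 18% = ¥89,640
  ¥172,500 × 24% = ¥41,400
  → ¥136,500

Shadow minimum tax:
  Adjusted income: ¥709,500 + ¥36,200 + ¥198,700 = ¥944,400
  Less exemption ¥53,000 → base ¥891,400
  ¥891,400 × 22% = ¥196,108

Excess of shadow minimum tax over general income tax: ¥196,108 − ¥136,500 = ¥59,608.

¥59,608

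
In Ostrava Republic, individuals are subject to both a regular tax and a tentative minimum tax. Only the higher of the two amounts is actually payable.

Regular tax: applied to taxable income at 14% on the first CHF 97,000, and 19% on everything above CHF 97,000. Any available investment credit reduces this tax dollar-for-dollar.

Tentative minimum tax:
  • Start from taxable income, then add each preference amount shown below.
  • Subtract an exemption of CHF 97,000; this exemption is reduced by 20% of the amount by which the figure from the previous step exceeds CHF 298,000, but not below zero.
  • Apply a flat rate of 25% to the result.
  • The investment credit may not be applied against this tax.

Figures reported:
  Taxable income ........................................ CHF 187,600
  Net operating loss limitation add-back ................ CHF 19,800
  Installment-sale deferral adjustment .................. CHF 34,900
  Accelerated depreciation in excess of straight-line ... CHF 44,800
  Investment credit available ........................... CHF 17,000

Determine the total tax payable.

Regular tax:
  CHF 97,000 × 14% = CHF 13,580
  CHF 90,600 × 19% = CHF 17,214
  → CHF 30,794
  Less investment credit CHF 17,000 → CHF 13,794

Tentative minimum tax:
  Adjusted income: CHF 187,600 + CHF 19,800 + CHF 34,900 + CHF 44,800 = CHF 287,100
  Exemption: CHF 287,100 ≤ CHF 298,000, so full CHF 97,000 applies
  Base: CHF 287,100 − CHF 97,000 = CHF 190,100
  CHF 190,100 × 25% = CHF 47,525

CHF 47,525 > CHF 13,794, so the tentative minimum tax is the binding amount.

CHF 47,525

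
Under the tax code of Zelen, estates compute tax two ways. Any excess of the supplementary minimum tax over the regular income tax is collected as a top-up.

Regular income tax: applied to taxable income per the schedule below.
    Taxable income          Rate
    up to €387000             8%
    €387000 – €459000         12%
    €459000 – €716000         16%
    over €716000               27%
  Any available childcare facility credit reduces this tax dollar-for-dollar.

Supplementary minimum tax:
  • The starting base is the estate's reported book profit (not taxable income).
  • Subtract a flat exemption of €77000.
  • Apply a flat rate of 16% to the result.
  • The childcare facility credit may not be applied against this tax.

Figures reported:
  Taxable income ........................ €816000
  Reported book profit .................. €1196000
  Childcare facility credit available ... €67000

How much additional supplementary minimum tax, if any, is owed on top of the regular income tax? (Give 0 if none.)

Supplementary minimum tax:
  Base (reported book profit): €1196000
  Less exemption €77000 → base €1119000
  €1119000 × 16% = €179040

Regular income tax:
  €387000 × 8% = €30960
  €72000 × 12% = €8640
  €257000 × 16% = €41120
  €100000 × 27% = €27000
  → €107720
  Less childcare facility credit €67000 → €40720

Excess of supplementary minimum tax over regular income tax: €179040 − €40720 = €138320.

€138320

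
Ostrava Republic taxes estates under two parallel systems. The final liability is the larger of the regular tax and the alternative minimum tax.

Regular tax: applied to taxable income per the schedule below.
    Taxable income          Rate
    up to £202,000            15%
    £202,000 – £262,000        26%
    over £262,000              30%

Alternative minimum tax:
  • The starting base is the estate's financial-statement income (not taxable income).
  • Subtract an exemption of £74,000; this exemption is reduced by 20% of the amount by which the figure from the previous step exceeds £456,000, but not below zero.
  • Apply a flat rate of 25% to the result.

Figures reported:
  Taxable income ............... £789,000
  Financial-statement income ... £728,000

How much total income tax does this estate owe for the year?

Regular tax:
  £202,000 × 15% = £30,300
  £60,000 × 26% = £15,600
  £527,000 × 30% = £158,100
  → £204,000

Alternative minimum tax:
  Base (financial-statement income): £728,000
  Exemption: £74,000 − 20% × (£728,000 − £456,000) = £74,000 − £54,400 = £19,600
  Base: £728,000 − £19,600 = £708,400
  £708,400 × 25% = £177,100

£204,000 > £177,100, so the regular tax governs.

£204,000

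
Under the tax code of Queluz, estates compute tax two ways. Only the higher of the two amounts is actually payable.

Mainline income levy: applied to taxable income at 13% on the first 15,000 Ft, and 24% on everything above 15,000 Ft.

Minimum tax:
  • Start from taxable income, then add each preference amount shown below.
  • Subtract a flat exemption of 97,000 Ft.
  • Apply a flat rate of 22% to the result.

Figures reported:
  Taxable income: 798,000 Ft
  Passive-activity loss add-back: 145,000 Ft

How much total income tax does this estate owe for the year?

189,870 Ft

Minimum tax:
  Adjusted income: 798,000 Ft + 145,000 Ft = 943,000 Ft
  Less exemption 97,000 Ft → base 846,000 Ft
  846,000 Ft × 22% = 186,120 Ft

Mainline income levy:
  15,000 Ft × 13% = 1,950 Ft
  783,000 Ft × 24% = 187,920 Ft
  → 189,870 Ft

189,870 Ft > 186,120 Ft, so the mainline income levy governs.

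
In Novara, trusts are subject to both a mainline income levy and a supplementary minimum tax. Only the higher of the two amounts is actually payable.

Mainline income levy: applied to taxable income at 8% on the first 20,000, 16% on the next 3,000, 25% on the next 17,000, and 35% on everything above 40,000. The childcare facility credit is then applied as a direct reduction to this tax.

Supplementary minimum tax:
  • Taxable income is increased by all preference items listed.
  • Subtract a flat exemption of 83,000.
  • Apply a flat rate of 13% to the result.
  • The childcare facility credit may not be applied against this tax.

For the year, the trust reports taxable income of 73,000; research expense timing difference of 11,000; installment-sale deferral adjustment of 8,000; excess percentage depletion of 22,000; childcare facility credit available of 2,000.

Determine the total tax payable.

15,880

Mainline income levy:
  20,000 × 8% = 1,600
  3,000 × 16% = 480
  17,000 × 25% = 4,250
  33,000 × 35% = 11,550
  → 17,880
  Less childcare facility credit 2,000 → 15,880

Supplementary minimum tax:
  Adjusted income: 73,000 + 11,000 + 8,000 + 22,000 = 114,000
  Less exemption 83,000 → base 31,000
  31,000 × 13% = 4,030

15,880 > 4,030, so the mainline income levy governs.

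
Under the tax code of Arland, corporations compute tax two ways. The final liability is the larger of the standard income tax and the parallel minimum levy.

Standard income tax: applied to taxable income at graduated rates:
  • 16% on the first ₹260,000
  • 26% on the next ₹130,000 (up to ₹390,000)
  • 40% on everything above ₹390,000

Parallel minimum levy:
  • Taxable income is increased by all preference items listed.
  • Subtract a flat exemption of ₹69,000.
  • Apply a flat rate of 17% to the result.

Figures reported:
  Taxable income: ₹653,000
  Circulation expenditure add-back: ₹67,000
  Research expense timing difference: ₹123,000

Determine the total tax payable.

Standard income tax:
  ₹260,000 × 16% = ₹41,600
  ₹130,000 × 26% = ₹33,800
  ₹263,000 × 40% = ₹105,200
  → ₹180,600

Parallel minimum levy:
  Adjusted income: ₹653,000 + ₹67,000 + ₹123,000 = ₹843,000
  Less exemption ₹69,000 → base ₹774,000
  ₹774,000 × 17% = ₹131,580

₹180,600 > ₹131,580, so the standard income tax governs.

₹180,600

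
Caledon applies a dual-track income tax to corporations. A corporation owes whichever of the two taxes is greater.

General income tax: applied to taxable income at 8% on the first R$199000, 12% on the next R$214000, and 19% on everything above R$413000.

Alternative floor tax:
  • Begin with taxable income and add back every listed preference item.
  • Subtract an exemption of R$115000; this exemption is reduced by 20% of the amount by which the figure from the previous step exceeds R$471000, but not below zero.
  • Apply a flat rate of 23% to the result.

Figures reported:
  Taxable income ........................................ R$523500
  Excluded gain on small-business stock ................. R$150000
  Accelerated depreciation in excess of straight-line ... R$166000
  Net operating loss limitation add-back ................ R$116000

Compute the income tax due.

R$215602

Alternative floor tax:
  Adjusted income: R$523500 + R$150000 + R$166000 + R$116000 = R$955500
  Exemption: R$115000 − 20% × (R$955500 − R$471000) = R$115000 − R$96900 = R$18100
  Base: R$955500 − R$18100 = R$937400
  R$937400 × 23% = R$215602

General income tax:
  R$199000 × 8% = R$15920
  R$214000 × 12% = R$25680
  R$110500 × 19% = R$20995
  → R$62595

R$215602 > R$62595, so the alternative floor tax is the binding amount.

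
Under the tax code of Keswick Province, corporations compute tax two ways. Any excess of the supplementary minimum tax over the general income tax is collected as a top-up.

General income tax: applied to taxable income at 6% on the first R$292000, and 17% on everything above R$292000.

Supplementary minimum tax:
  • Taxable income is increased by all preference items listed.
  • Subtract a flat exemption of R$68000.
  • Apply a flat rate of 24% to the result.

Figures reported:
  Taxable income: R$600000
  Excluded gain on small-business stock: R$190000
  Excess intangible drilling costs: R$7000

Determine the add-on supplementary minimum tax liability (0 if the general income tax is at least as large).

General income tax:
  R$292000 × 6% = R$17520
  R$308000 × 17% = R$52360
  → R$69880

Supplementary minimum tax:
  Adjusted income: R$600000 + R$190000 + R$7000 = R$797000
  Less exemption R$68000 → base R$729000
  R$729000 × 24% = R$174960

Excess of supplementary minimum tax over general income tax: R$174960 − R$69880 = R$105080.

R$105080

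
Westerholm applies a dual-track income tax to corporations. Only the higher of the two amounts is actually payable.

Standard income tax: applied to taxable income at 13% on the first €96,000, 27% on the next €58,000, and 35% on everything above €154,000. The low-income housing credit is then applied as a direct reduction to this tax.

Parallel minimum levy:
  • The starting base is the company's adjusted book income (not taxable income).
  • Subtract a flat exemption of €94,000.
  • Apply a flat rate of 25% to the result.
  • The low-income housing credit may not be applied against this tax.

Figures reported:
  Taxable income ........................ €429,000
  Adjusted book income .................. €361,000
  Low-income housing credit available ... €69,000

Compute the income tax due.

Parallel minimum levy:
  Base (adjusted book income): €361,000
  Less exemption €94,000 → base €267,000
  €267,000 × 25% = €66,750

Standard income tax:
  €96,000 × 13% = €12,480
  €58,000 × 27% = €15,660
  €275,000 × 35% = €96,250
  → €124,390
  Less low-income housing credit €69,000 → €55,390

€66,750 > €55,390, so the parallel minimum levy is the binding amount.

€66,750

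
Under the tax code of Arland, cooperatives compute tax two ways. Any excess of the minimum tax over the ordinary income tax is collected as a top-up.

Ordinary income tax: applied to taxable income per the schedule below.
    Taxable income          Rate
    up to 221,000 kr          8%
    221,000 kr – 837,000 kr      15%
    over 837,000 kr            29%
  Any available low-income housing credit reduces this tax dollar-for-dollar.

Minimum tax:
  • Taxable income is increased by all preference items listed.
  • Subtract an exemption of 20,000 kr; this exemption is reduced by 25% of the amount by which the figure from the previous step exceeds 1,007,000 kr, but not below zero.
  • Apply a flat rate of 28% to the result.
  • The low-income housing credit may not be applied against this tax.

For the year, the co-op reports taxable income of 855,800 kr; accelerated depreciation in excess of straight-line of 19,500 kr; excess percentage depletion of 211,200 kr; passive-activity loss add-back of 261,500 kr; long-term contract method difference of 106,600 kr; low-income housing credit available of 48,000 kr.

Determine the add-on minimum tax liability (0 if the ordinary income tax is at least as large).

Ordinary income tax:
  221,000 kr × 8% = 17,680 kr
  616,000 kr × 15% = 92,400 kr
  18,800 kr × 29% = 5,452 kr
  → 115,532 kr
  Less low-income housing credit 48,000 kr → 67,532 kr

Minimum tax:
  Adjusted income: 855,800 kr + 19,500 kr + 211,200 kr + 261,500 kr + 106,600 kr = 1,454,600 kr
  Exemption: 25% × (1,454,600 kr − 1,007,000 kr) = 111,900 kr ≥ 20,000 kr, so the exemption is fully phased out
  Base: 1,454,600 kr − 0 kr = 1,454,600 kr
  1,454,600 kr × 28% = 407,288 kr

Excess of minimum tax over ordinary income tax: 407,288 kr − 67,532 kr = 339,756 kr.

339,756 kr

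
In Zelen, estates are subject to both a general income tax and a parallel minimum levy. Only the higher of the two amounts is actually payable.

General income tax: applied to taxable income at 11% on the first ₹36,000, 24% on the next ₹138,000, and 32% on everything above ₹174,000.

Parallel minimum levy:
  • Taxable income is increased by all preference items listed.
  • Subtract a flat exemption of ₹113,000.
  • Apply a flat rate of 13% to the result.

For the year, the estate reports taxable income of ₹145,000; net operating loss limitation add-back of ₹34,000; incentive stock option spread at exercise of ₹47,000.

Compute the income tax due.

₹30,120

General income tax:
  ₹36,000 × 11% = ₹3,960
  ₹109,000 × 24% = ₹26,160
  → ₹30,120

Parallel minimum levy:
  Adjusted income: ₹145,000 + ₹34,000 + ₹47,000 = ₹226,000
  Less exemption ₹113,000 → base ₹113,000
  ₹113,000 × 13% = ₹14,690

₹30,120 > ₹14,690, so the general income tax governs.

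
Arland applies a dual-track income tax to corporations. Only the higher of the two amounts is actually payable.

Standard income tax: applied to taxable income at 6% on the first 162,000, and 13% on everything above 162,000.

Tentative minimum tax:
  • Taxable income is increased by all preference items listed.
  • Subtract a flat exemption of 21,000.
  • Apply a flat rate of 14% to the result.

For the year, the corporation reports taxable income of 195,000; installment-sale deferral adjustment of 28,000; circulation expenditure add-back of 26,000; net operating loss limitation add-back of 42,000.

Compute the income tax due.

37,800

Tentative minimum tax:
  Adjusted income: 195,000 + 28,000 + 26,000 + 42,000 = 291,000
  Less exemption 21,000 → base 270,000
  270,000 × 14% = 37,800

Standard income tax:
  162,000 × 6% = 9,720
  33,000 × 13% = 4,290
  → 14,010

37,800 > 14,010, so the tentative minimum tax is the binding amount.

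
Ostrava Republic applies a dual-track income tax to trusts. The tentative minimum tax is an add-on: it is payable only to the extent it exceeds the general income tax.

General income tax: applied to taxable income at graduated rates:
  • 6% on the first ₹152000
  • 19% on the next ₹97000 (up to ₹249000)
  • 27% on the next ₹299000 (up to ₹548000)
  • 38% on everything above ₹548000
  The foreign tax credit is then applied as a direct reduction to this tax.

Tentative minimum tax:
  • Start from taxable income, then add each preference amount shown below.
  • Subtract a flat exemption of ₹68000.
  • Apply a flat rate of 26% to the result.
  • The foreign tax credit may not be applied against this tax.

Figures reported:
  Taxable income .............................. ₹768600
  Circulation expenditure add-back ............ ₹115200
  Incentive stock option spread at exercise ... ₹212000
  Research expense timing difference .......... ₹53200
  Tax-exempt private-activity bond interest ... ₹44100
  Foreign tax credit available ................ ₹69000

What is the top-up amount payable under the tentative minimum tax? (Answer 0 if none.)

₹169418

Tentative minimum tax:
  Adjusted income: ₹768600 + ₹115200 + ₹212000 + ₹53200 + ₹44100 = ₹1193100
  Less exemption ₹68000 → base ₹1125100
  ₹1125100 × 26% = ₹292526

General income tax:
  ₹152000 × 6% = ₹9120
  ₹97000 × 19% = ₹18430
  ₹299000 × 27% = ₹80730
  ₹220600 × 38% = ₹83828
  → ₹192108
  Less foreign tax credit ₹69000 → ₹123108

Excess of tentative minimum tax over general income tax: ₹292526 − ₹123108 = ₹169418.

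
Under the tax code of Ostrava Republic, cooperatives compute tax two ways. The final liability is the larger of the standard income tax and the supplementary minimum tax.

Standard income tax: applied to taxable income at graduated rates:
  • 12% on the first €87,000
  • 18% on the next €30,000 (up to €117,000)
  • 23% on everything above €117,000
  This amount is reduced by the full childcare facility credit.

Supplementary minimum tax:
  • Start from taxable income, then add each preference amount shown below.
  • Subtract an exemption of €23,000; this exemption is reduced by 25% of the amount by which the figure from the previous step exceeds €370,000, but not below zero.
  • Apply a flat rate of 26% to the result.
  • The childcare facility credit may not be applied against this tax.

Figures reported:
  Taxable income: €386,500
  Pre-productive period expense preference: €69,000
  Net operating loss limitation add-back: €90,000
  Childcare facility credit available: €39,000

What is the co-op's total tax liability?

€141,830

Standard income tax:
  €87,000 × 12% = €10,440
  €30,000 × 18% = €5,400
  €269,500 × 23% = €61,985
  → €77,825
  Less childcare facility credit €39,000 → €38,825

Supplementary minimum tax:
  Adjusted income: €386,500 + €69,000 + €90,000 = €545,500
  Exemption: 25% × (€545,500 − €370,000) = €43,875 ≥ €23,000, so the exemption is fully phased out
  Base: €545,500 − €0 = €545,500
  €545,500 × 26% = €141,830

€141,830 > €38,825, so the supplementary minimum tax is the binding amount.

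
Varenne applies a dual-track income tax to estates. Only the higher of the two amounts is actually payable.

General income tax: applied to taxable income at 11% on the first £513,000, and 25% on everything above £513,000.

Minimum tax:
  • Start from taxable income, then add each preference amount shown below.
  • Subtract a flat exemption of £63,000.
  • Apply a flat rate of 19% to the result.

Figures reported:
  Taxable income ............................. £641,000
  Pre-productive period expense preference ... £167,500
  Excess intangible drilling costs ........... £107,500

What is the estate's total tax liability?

£162,070

General income tax:
  £513,000 × 11% = £56,430
  £128,000 × 25% = £32,000
  → £88,430

Minimum tax:
  Adjusted income: £641,000 + £167,500 + £107,500 = £916,000
  Less exemption £63,000 → base £853,000
  £853,000 × 19% = £162,070

£162,070 > £88,430, so the minimum tax is the binding amount.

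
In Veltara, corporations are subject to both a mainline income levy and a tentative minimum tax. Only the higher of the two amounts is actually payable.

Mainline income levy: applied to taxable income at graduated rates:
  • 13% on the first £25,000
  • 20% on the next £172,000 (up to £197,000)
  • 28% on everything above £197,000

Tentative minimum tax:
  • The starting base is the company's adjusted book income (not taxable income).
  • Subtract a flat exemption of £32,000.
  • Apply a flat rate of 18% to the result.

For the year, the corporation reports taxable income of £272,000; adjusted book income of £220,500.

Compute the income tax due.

£58,650

Tentative minimum tax:
  Base (adjusted book income): £220,500
  Less exemption £32,000 → base £188,500
  £188,500 × 18% = £33,930

Mainline income levy:
  £25,000 × 13% = £3,250
  £172,000 × 20% = £34,400
  £75,000 × 28% = £21,000
  → £58,650

£58,650 > £33,930, so the mainline income levy governs.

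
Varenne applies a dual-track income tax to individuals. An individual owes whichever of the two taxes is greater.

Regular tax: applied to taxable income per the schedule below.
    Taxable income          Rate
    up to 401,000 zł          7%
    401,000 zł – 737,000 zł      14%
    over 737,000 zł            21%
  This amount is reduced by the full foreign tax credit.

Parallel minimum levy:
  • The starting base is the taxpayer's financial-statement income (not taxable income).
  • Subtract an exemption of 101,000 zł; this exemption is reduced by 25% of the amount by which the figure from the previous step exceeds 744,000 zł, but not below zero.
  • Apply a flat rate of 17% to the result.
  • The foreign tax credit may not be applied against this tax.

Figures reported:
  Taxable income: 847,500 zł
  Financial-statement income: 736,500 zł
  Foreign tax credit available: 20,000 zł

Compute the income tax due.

Regular tax:
  401,000 zł × 7% = 28,070 zł
  336,000 zł × 14% = 47,040 zł
  110,500 zł × 21% = 23,205 zł
  → 98,315 zł
  Less foreign tax credit 20,000 zł → 78,315 zł

Parallel minimum levy:
  Base (financial-statement income): 736,500 zł
  Exemption: 736,500 zł ≤ 744,000 zł, so full 101,000 zł applies
  Base: 736,500 zł − 101,000 zł = 635,500 zł
  635,500 zł × 17% = 108,035 zł

108,035 zł > 78,315 zł, so the parallel minimum levy is the binding amount.

108,035 zł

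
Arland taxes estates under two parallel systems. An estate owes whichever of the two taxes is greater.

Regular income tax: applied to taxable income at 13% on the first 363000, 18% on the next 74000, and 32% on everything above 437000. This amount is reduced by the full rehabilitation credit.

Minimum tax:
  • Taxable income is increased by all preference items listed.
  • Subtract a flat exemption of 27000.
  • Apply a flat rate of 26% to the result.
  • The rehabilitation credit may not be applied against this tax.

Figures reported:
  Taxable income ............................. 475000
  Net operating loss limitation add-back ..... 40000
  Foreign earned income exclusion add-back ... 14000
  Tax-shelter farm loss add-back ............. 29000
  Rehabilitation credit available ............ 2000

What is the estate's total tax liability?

Regular income tax:
  363000 × 13% = 47190
  74000 × 18% = 13320
  38000 × 32% = 12160
  → 72670
  Less rehabilitation credit 2000 → 70670

Minimum tax:
  Adjusted income: 475000 + 40000 + 14000 + 29000 = 558000
  Less exemption 27000 → base 531000
  531000 × 26% = 138060

138060 > 70670, so the minimum tax is the binding amount.

138060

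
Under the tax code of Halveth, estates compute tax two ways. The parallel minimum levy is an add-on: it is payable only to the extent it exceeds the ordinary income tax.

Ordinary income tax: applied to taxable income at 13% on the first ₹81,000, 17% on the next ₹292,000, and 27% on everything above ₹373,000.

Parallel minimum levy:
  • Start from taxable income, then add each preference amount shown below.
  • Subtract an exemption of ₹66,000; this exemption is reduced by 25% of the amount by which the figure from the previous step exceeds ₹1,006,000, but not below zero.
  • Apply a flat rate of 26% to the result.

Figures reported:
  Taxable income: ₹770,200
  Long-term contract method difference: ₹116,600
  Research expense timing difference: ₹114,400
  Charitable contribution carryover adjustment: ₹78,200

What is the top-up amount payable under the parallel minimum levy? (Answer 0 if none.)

Parallel minimum levy:
  Adjusted income: ₹770,200 + ₹116,600 + ₹114,400 + ₹78,200 = ₹1,079,400
  Exemption: ₹66,000 − 25% × (₹1,079,400 − ₹1,006,000) = ₹66,000 − ₹18,350 = ₹47,650
  Base: ₹1,079,400 − ₹47,650 = ₹1,031,750
  ₹1,031,750 × 26% = ₹268,255

Ordinary income tax:
  ₹81,000 × 13% = ₹10,530
  ₹292,000 × 17% = ₹49,640
  ₹397,200 × 27% = ₹107,244
  → ₹167,414

Excess of parallel minimum levy over ordinary income tax: ₹268,255 − ₹167,414 = ₹100,841.

₹100,841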